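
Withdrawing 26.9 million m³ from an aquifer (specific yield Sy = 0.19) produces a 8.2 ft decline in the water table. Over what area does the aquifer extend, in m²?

A ≈ 5.66 × 10^7 m²

Δh = 8.2 ft = 2.499 m
ΔV = 26.9 million m³ = 2.69 × 10^7 m³
A = ΔV / (Sy × Δh) = 2.69 × 10^7 / (0.19 × 2.499) = 5.665 × 10^7 m²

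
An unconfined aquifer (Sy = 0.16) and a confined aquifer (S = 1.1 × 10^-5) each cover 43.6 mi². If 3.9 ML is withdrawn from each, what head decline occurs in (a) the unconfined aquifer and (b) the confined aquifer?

Δh_u ≈ 2.16 × 10^-4 m; Δh_c ≈ 3.14 m

A = 43.6 mi² = 1.129 × 10^8 m²
ΔV = 3.9 ML = 3900 m³
Unconfined: Δh_u = ΔV/(Sy·A) = 3900/(0.16 × 1.129 × 10^8) = 2.159 × 10^-4 m
Confined: Δh_c = ΔV/(S·A) = 3900/(1.1 × 10^-5 × 1.129 × 10^8) = 3.14 m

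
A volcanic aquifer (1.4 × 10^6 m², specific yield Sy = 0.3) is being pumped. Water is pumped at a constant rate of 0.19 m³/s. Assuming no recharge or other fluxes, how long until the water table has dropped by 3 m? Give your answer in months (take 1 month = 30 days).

t ≈ 2.56 months

ΔV = Sy × A × Δh = 0.3 × 1.4 × 10^6 × 3 = 1.26 × 10^6 m³
Q = 0.19 m³/s = 16420 m³/d
t = ΔV / Q = 1.26 × 10^6 m³ / 16420 m³/d = 76.75 d
t = 76.75 d ≈ 2.558 months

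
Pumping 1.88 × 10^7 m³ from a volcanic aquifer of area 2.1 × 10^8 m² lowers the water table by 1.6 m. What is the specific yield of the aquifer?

Sy ≈ 0.056

Sy = ΔV / (A × Δh) = 1.88 × 10^7 m³ / (2.1 × 10^8 m² × 1.6 m) = 0.05595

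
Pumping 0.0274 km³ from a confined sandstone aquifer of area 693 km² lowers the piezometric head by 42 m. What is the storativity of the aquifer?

A = 693 km² = 6.93 × 10^8 m²
ΔV = 0.0274 km³ = 2.74 × 10^7 m³
S = ΔV / (A × Δh) = 2.74 × 10^7 m³ / (6.93 × 10^8 m² × 42 m) = 9.414 × 10^-4

S ≈ 9.4 × 10^-4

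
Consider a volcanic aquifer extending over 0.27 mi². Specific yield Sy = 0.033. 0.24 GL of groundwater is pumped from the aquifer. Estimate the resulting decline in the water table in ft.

A = 0.27 mi² = 6.993 × 10^5 m²
ΔV = 0.24 GL = 2.4 × 10^5 m³
Δh = ΔV / (Sy × A) = 2.4 × 10^5 m³ / (0.033 × 6.993 × 10^5 m²) = 10.4 m
Δh = 10.4 m = 34.12 ft

Δh ≈ 34.1 ft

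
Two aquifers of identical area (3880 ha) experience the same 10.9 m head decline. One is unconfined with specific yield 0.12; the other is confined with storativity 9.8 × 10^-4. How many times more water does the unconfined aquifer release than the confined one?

ΔV_u / ΔV_c ≈ 122

A = 3880 ha = 3.88 × 10^7 m²
Unconfined: ΔV_u = Sy × A × Δh = 0.12 × 3.88 × 10^7 × 10.9 = 5.075 × 10^7 m³
Confined: ΔV_c = S × A × Δh = 9.8 × 10^-4 × 3.88 × 10^7 × 10.9 = 4.145 × 10^5 m³
Ratio = ΔV_u / ΔV_c = Sy / S = 0.12 / 9.8 × 10^-4 = 122.4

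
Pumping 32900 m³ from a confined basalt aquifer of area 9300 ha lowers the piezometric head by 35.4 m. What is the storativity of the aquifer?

A = 9300 ha = 9.3 × 10^7 m²
S = ΔV / (A × Δh) = 32900 m³ / (9.3 × 10^7 m² × 35.4 m) = 9.993 × 10^-6

S ≈ 1 × 10^-5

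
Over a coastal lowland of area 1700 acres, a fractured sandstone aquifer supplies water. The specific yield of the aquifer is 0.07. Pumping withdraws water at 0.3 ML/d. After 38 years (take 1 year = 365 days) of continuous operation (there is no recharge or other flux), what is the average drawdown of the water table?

A = 1700 acres = 6.88 × 10^6 m²
Q = 0.3 ML/d = 300 m³/d
t = 38 years = 13870 d
ΔV = Q × t = 300 m³/d × 13870 d = 4.161 × 10^6 m³
Δh = ΔV / (Sy × A) = 4.161 × 10^6 / (0.07 × 6.88 × 10^6) = 8.64 m

Δh ≈ 8.64 m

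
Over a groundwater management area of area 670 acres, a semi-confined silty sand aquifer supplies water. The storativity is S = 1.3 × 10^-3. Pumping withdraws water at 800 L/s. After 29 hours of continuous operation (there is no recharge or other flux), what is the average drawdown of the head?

Δh ≈ 23.7 m

A = 670 acres = 2.711 × 10^6 m²
Q = 800 L/s = 69120 m³/d
t = 29 hours = 1.208 d
ΔV = Q × t = 69120 m³/d × 1.208 d = 83520 m³
Δh = ΔV / (S × A) = 83520 / (0.0013 × 2.711 × 10^6) = 23.69 m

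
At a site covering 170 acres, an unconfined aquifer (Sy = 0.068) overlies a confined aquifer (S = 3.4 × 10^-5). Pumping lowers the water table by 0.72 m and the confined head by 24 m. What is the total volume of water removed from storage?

A = 170 acres = 6.88 × 10^5 m²
Unconfined: ΔV_u = Sy × A × Δh_u = 0.068 × 6.88 × 10^5 × 0.72 = 33680 m³
Confined: ΔV_c = S × A × Δh_c = 3.4 × 10^-5 × 6.88 × 10^5 × 24 = 561.4 m³
Total ΔV = 33680 + 561.4 = 34240 m³

ΔV ≈ 34200 m³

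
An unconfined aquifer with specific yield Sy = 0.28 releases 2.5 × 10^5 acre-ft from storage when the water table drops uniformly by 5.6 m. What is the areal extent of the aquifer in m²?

ΔV = 2.5 × 10^5 acre-ft = 3.084 × 10^8 m³
A = ΔV / (Sy × Δh) = 3.084 × 10^8 / (0.28 × 5.6) = 1.967 × 10^8 m²

A ≈ 1.97 × 10^8 m²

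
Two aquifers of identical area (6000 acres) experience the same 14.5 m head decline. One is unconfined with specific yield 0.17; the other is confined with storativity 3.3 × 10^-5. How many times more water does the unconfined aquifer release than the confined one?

ΔV_u / ΔV_c ≈ 5150

A = 6000 acres = 2.428 × 10^7 m²
Unconfined: ΔV_u = Sy × A × Δh = 0.17 × 2.428 × 10^7 × 14.5 = 5.985 × 10^7 m³
Confined: ΔV_c = S × A × Δh = 3.3 × 10^-5 × 2.428 × 10^7 × 14.5 = 11620 m³
Ratio = ΔV_u / ΔV_c = Sy / S = 0.17 / 3.3 × 10^-5 = 5152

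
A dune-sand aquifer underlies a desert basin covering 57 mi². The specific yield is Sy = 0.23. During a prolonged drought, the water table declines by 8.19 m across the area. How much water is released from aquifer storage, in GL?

A = 57 mi² = 1.476 × 10^8 m²
ΔV = Sy × A × Δh = 0.23 × 1.476 × 10^8 m² × 8.19 m = 2.781 × 10^8 m³
ΔV = 2.781 × 10^8 m³ = 278.1 GL

ΔV ≈ 278 GL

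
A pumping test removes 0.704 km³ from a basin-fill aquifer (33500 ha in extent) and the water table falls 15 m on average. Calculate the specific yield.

A = 33500 ha = 3.35 × 10^8 m²
ΔV = 0.704 km³ = 7.04 × 10^8 m³
Sy = ΔV / (A × Δh) = 7.04 × 10^8 m³ / (3.35 × 10^8 m² × 15 m) = 0.1401

Sy ≈ 0.14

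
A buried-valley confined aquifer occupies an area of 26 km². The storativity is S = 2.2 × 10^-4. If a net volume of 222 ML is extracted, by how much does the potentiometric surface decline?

A = 26 km² = 2.6 × 10^7 m²
ΔV = 222 ML = 2.22 × 10^5 m³
Δh = ΔV / (S × A) = 2.22 × 10^5 m³ / (2.2 × 10^-4 × 2.6 × 10^7 m²) = 38.81 m

Δh ≈ 38.8 m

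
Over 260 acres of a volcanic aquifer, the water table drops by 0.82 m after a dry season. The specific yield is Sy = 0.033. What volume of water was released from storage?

ΔV ≈ 28500 m³

A = 260 acres = 1.052 × 10^6 m²
ΔV = Sy × A × Δh = 0.033 × 1.052 × 10^6 m² × 0.82 m = 28470 m³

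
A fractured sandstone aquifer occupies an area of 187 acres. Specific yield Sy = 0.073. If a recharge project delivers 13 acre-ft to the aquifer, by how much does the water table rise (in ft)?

A = 187 acres = 7.568 × 10^5 m²
ΔV = 13 acre-ft = 16040 m³
Δh = ΔV / (Sy × A) = 16040 m³ / (0.073 × 7.568 × 10^5 m²) = 0.2903 m
Δh = 0.2903 m = 0.9523 ft

Δh ≈ 0.952 ft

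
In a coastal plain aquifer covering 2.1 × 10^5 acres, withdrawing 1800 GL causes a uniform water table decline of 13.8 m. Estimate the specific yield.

Sy ≈ 0.15

A = 2.1 × 10^5 acres = 8.498 × 10^8 m²
ΔV = 1800 GL = 1.8 × 10^9 m³
Sy = ΔV / (A × Δh) = 1.8 × 10^9 m³ / (8.498 × 10^8 m² × 13.8 m) = 0.1535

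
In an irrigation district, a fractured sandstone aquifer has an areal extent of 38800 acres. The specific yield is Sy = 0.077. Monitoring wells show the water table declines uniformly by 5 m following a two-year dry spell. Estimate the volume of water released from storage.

A = 38800 acres = 1.57 × 10^8 m²
ΔV = Sy × A × Δh = 0.077 × 1.57 × 10^8 m² × 5 m = 6.045 × 10^7 m³

ΔV ≈ 6.05 × 10^7 m³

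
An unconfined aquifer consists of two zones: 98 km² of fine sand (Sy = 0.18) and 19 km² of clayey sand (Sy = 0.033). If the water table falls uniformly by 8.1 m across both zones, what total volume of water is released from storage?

A₁ = 98 km² = 9.8 × 10^7 m²; A₂ = 19 km² = 1.9 × 10^7 m²
ΔV₁ = 0.18 × 9.8 × 10^7 × 8.1 = 1.429 × 10^8 m³
ΔV₂ = 0.033 × 1.9 × 10^7 × 8.1 = 5.079 × 10^6 m³
ΔV = ΔV₁ + ΔV₂ = 1.48 × 10^8 m³

ΔV ≈ 1.48 × 10^8 m³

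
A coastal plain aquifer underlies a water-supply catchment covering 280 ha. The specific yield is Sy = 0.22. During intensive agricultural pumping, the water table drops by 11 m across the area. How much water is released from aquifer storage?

A = 280 ha = 2.8 × 10^6 m²
ΔV = Sy × A × Δh = 0.22 × 2.8 × 10^6 m² × 11 m = 6.776 × 10^6 m³

ΔV ≈ 6.78 × 10^6 m³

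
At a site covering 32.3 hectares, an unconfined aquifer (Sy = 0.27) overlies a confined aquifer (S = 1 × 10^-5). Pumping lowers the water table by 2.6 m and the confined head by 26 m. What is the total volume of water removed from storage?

ΔV ≈ 2.27 × 10^5 m³

A = 32.3 hectares = 3.23 × 10^5 m²
Unconfined: ΔV_u = Sy × A × Δh_u = 0.27 × 3.23 × 10^5 × 2.6 = 2.267 × 10^5 m³
Confined: ΔV_c = S × A × Δh_c = 1 × 10^-5 × 3.23 × 10^5 × 26 = 83.98 m³
Total ΔV = 2.267 × 10^5 + 83.98 = 2.268 × 10^5 m³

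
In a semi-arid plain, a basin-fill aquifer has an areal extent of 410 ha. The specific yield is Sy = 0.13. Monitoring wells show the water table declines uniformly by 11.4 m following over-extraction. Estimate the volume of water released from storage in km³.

A = 410 ha = 4.1 × 10^6 m²
ΔV = Sy × A × Δh = 0.13 × 4.1 × 10^6 m² × 11.4 m = 6.076 × 10^6 m³
ΔV = 6.076 × 10^6 m³ = 0.006076 km³

ΔV ≈ 0.00608 km³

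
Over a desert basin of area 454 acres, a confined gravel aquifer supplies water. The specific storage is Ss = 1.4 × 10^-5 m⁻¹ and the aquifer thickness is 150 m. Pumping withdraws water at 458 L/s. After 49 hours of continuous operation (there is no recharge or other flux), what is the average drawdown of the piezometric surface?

Δh ≈ 20.9 m

S = Ss × b = 1.4 × 10^-5 m⁻¹ × 150 m = 2.1 × 10^-3
A = 454 acres = 1.837 × 10^6 m²
Q = 458 L/s = 39570 m³/d
t = 49 hours = 2.042 d
ΔV = Q × t = 39570 m³/d × 2.042 d = 80790 m³
Δh = ΔV / (S × A) = 80790 / (0.0021 × 1.837 × 10^6) = 20.94 m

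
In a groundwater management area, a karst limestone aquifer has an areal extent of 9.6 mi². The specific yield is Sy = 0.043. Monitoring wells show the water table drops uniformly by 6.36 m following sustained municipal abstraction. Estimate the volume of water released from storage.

ΔV ≈ 6.8 × 10^6 m³

A = 9.6 mi² = 2.486 × 10^7 m²
ΔV = Sy × A × Δh = 0.043 × 2.486 × 10^7 m² × 6.36 m = 6.8 × 10^6 m³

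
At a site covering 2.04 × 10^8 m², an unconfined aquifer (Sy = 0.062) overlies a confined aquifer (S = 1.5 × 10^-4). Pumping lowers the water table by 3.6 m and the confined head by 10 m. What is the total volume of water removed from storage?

ΔV ≈ 4.58 × 10^7 m³

Unconfined: ΔV_u = Sy × A × Δh_u = 0.062 × 2.04 × 10^8 × 3.6 = 4.553 × 10^7 m³
Confined: ΔV_c = S × A × Δh_c = 1.5 × 10^-4 × 2.04 × 10^8 × 10 = 3.06 × 10^5 m³
Total ΔV = 4.553 × 10^7 + 3.06 × 10^5 = 4.584 × 10^7 m³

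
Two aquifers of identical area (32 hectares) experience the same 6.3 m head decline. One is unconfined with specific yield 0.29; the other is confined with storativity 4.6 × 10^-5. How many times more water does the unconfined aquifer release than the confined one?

A = 32 hectares = 3.2 × 10^5 m²
Unconfined: ΔV_u = Sy × A × Δh = 0.29 × 3.2 × 10^5 × 6.3 = 5.846 × 10^5 m³
Confined: ΔV_c = S × A × Δh = 4.6 × 10^-5 × 3.2 × 10^5 × 6.3 = 92.74 m³
Ratio = ΔV_u / ΔV_c = Sy / S = 0.29 / 4.6 × 10^-5 = 6304

ΔV_u / ΔV_c ≈ 6300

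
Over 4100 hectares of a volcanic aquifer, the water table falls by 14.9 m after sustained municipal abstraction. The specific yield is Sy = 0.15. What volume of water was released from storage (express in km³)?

ΔV ≈ 0.0916 km³

A = 4100 hectares = 4.1 × 10^7 m²
ΔV = Sy × A × Δh = 0.15 × 4.1 × 10^7 m² × 14.9 m = 9.164 × 10^7 m³
ΔV = 9.164 × 10^7 m³ = 0.09163 km³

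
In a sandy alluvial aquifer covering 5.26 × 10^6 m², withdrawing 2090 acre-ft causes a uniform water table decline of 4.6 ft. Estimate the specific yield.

Δh = 4.6 ft = 1.402 m
ΔV = 2090 acre-ft = 2.578 × 10^6 m³
Sy = ΔV / (A × Δh) = 2.578 × 10^6 m³ / (5.26 × 10^6 m² × 1.402 m) = 0.3496

Sy ≈ 0.35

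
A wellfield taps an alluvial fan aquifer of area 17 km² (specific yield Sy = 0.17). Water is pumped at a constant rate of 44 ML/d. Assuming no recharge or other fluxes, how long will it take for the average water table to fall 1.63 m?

A = 17 km² = 1.7 × 10^7 m²
ΔV = Sy × A × Δh = 0.17 × 1.7 × 10^7 × 1.63 = 4.711 × 10^6 m³
Q = 44 ML/d = 44000 m³/d
t = ΔV / Q = 4.711 × 10^6 m³ / 44000 m³/d = 107.1 d

t ≈ 107 days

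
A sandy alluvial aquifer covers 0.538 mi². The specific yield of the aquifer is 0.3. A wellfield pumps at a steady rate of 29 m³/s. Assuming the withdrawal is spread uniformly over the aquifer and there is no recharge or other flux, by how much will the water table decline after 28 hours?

A = 0.538 mi² = 1.393 × 10^6 m²
Q = 29 m³/s = 2.506 × 10^6 m³/d
t = 28 hours = 1.167 d
ΔV = Q × t = 2.506 × 10^6 m³/d × 1.167 d = 2.923 × 10^6 m³
Δh = ΔV / (Sy × A) = 2.923 × 10^6 / (0.3 × 1.393 × 10^6) = 6.993 m

Δh ≈ 6.99 m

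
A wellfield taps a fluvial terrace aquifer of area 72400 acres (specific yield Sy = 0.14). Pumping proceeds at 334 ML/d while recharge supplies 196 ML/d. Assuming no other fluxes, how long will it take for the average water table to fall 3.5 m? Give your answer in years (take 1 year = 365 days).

A = 72400 acres = 2.93 × 10^8 m²
ΔV = Sy × A × Δh = 0.14 × 2.93 × 10^8 × 3.5 = 1.436 × 10^8 m³
Net withdrawal = 334 − 196 = 138 ML/d = 1.38 × 10^5 m³/d
t = ΔV / Q = 1.436 × 10^8 m³ / 1.38 × 10^5 m³/d = 1040 d
t = 1040 d ≈ 2.85 years

t ≈ 2.85 years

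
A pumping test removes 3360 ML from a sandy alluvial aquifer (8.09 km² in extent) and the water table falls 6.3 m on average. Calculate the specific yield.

Sy ≈ 0.066

A = 8.09 km² = 8.09 × 10^6 m²
ΔV = 3360 ML = 3.36 × 10^6 m³
Sy = ΔV / (A × Δh) = 3.36 × 10^6 m³ / (8.09 × 10^6 m² × 6.3 m) = 0.06593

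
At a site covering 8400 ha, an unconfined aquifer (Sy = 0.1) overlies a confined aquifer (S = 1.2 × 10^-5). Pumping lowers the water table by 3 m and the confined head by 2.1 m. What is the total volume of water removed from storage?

A = 8400 ha = 8.4 × 10^7 m²
Unconfined: ΔV_u = Sy × A × Δh_u = 0.1 × 8.4 × 10^7 × 3 = 2.52 × 10^7 m³
Confined: ΔV_c = S × A × Δh_c = 1.2 × 10^-5 × 8.4 × 10^7 × 2.1 = 2117 m³
Total ΔV = 2.52 × 10^7 + 2117 = 2.52 × 10^7 m³

ΔV ≈ 2.52 × 10^7 m³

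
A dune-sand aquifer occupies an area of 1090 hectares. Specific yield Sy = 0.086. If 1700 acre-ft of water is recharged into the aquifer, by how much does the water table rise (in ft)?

A = 1090 hectares = 1.09 × 10^7 m²
ΔV = 1700 acre-ft = 2.097 × 10^6 m³
Δh = ΔV / (Sy × A) = 2.097 × 10^6 m³ / (0.086 × 1.09 × 10^7 m²) = 2.237 m
Δh = 2.237 m = 7.339 ft

Δh ≈ 7.34 ft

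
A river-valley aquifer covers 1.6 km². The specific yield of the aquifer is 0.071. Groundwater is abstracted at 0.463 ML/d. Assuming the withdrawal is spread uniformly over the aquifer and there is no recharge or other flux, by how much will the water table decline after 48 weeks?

A = 1.6 km² = 1.6 × 10^6 m²
Q = 0.463 ML/d = 463 m³/d
t = 48 weeks = 336 d
ΔV = Q × t = 463 m³/d × 336 d = 1.556 × 10^5 m³
Δh = ΔV / (Sy × A) = 1.556 × 10^5 / (0.071 × 1.6 × 10^6) = 1.369 m

Δh ≈ 1.37 m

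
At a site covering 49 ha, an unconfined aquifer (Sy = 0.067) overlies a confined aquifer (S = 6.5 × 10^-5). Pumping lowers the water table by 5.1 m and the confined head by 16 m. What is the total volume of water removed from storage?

ΔV ≈ 1.68 × 10^5 m³

A = 49 ha = 4.9 × 10^5 m²
Unconfined: ΔV_u = Sy × A × Δh_u = 0.067 × 4.9 × 10^5 × 5.1 = 1.674 × 10^5 m³
Confined: ΔV_c = S × A × Δh_c = 6.5 × 10^-5 × 4.9 × 10^5 × 16 = 509.6 m³
Total ΔV = 1.674 × 10^5 + 509.6 = 1.679 × 10^5 m³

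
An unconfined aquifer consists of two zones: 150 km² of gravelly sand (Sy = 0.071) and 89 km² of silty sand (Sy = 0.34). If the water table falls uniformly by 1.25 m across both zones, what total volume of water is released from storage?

A₁ = 150 km² = 1.5 × 10^8 m²; A₂ = 89 km² = 8.9 × 10^7 m²
ΔV₁ = 0.071 × 1.5 × 10^8 × 1.25 = 1.331 × 10^7 m³
ΔV₂ = 0.34 × 8.9 × 10^7 × 1.25 = 3.783 × 10^7 m³
ΔV = ΔV₁ + ΔV₂ = 5.114 × 10^7 m³

ΔV ≈ 5.11 × 10^7 m³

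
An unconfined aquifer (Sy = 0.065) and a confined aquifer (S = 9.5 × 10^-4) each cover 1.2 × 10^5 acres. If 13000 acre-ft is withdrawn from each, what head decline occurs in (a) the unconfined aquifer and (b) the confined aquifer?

Δh_u ≈ 0.508 m; Δh_c ≈ 34.8 m

A = 1.2 × 10^5 acres = 4.856 × 10^8 m²
ΔV = 13000 acre-ft = 1.604 × 10^7 m³
Unconfined: Δh_u = ΔV/(Sy·A) = 1.604 × 10^7/(0.065 × 4.856 × 10^8) = 0.508 m
Confined: Δh_c = ΔV/(S·A) = 1.604 × 10^7/(9.5 × 10^-4 × 4.856 × 10^8) = 34.76 m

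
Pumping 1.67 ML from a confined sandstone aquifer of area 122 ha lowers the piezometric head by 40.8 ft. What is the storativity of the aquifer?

S ≈ 1.1 × 10^-4

A = 122 ha = 1.22 × 10^6 m²
Δh = 40.8 ft = 12.44 m
ΔV = 1.67 ML = 1670 m³
S = ΔV / (A × Δh) = 1670 m³ / (1.22 × 10^6 m² × 12.44 m) = 1.101 × 10^-4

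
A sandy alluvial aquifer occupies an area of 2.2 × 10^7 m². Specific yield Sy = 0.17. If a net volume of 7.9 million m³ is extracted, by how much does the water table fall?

ΔV = 7.9 million m³ = 7.9 × 10^6 m³
Δh = ΔV / (Sy × A) = 7.9 × 10^6 m³ / (0.17 × 2.2 × 10^7 m²) = 2.112 m

Δh ≈ 2.11 m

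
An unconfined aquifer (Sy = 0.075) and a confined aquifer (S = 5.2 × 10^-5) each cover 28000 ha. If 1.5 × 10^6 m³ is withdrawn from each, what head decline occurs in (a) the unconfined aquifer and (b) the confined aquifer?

Δh_u ≈ 0.0714 m; Δh_c ≈ 103 m

A = 28000 ha = 2.8 × 10^8 m²
Unconfined: Δh_u = ΔV/(Sy·A) = 1.5 × 10^6/(0.075 × 2.8 × 10^8) = 0.07143 m
Confined: Δh_c = ΔV/(S·A) = 1.5 × 10^6/(5.2 × 10^-5 × 2.8 × 10^8) = 103 m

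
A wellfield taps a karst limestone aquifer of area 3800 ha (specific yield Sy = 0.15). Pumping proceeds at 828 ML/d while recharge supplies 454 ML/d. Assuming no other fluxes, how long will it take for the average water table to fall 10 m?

t ≈ 152 days

A = 3800 ha = 3.8 × 10^7 m²
ΔV = Sy × A × Δh = 0.15 × 3.8 × 10^7 × 10 = 5.7 × 10^7 m³
Net withdrawal = 828 − 454 = 374 ML/d = 3.74 × 10^5 m³/d
t = ΔV / Q = 5.7 × 10^7 m³ / 3.74 × 10^5 m³/d = 152.4 d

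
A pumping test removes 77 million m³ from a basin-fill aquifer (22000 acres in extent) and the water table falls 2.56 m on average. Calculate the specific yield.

A = 22000 acres = 8.903 × 10^7 m²
ΔV = 77 million m³ = 7.7 × 10^7 m³
Sy = ΔV / (A × Δh) = 7.7 × 10^7 m³ / (8.903 × 10^7 m² × 2.56 m) = 0.3378

Sy ≈ 0.34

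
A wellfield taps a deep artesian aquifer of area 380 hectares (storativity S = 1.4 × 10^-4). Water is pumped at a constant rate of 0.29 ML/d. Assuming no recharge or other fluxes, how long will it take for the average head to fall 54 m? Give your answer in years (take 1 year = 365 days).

A = 380 hectares = 3.8 × 10^6 m²
ΔV = S × A × Δh = 1.4 × 10^-4 × 3.8 × 10^6 × 54 = 28730 m³
Q = 0.29 ML/d = 290 m³/d
t = ΔV / Q = 28730 m³ / 290 m³/d = 99.06 d
t = 99.06 d ≈ 0.2714 years

t ≈ 0.271 years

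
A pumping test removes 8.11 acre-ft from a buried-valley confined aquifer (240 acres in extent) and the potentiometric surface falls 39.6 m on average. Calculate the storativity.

A = 240 acres = 9.712 × 10^5 m²
ΔV = 8.11 acre-ft = 10000 m³
S = ΔV / (A × Δh) = 10000 m³ / (9.712 × 10^5 m² × 39.6 m) = 2.601 × 10^-4

S ≈ 2.6 × 10^-4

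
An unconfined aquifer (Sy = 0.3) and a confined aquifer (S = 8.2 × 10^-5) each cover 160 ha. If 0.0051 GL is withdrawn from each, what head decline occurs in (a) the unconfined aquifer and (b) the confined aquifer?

Δh_u ≈ 0.0106 m; Δh_c ≈ 38.9 m

A = 160 ha = 1.6 × 10^6 m²
ΔV = 0.0051 GL = 5100 m³
Unconfined: Δh_u = ΔV/(Sy·A) = 5100/(0.3 × 1.6 × 10^6) = 0.01063 m
Confined: Δh_c = ΔV/(S·A) = 5100/(8.2 × 10^-5 × 1.6 × 10^6) = 38.87 m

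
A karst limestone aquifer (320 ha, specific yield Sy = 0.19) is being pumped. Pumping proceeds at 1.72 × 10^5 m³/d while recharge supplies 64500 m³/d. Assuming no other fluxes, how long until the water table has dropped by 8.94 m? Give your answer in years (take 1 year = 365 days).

A = 320 ha = 3.2 × 10^6 m²
ΔV = Sy × A × Δh = 0.19 × 3.2 × 10^6 × 8.94 = 5.436 × 10^6 m³
Net withdrawal = 1.72 × 10^5 − 64500 = 1.075 × 10^5 m³/d
t = ΔV / Q = 5.436 × 10^6 m³ / 1.075 × 10^5 m³/d = 50.56 d
t = 50.56 d ≈ 0.1385 years

t ≈ 0.139 years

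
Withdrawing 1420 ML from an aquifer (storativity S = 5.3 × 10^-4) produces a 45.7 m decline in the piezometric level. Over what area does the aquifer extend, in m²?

A ≈ 5.86 × 10^7 m²

ΔV = 1420 ML = 1.42 × 10^6 m³
A = ΔV / (S × Δh) = 1.42 × 10^6 / (5.3 × 10^-4 × 45.7) = 5.863 × 10^7 m²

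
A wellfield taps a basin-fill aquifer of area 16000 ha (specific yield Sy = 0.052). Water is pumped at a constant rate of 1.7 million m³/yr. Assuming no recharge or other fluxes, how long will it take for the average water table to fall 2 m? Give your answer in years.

t ≈ 9.79 years

A = 16000 ha = 1.6 × 10^8 m²
ΔV = Sy × A × Δh = 0.052 × 1.6 × 10^8 × 2 = 1.664 × 10^7 m³
Q = 1.7 million m³/yr = 4658 m³/d
t = ΔV / Q = 1.664 × 10^7 m³ / 4658 m³/d = 3573 d
t = 3573 d ≈ 9.788 years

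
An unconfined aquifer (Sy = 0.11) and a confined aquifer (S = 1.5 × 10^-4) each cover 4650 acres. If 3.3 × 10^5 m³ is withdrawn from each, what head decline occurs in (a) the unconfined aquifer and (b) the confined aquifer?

Δh_u ≈ 0.159 m; Δh_c ≈ 117 m

A = 4650 acres = 1.882 × 10^7 m²
Unconfined: Δh_u = ΔV/(Sy·A) = 3.3 × 10^5/(0.11 × 1.882 × 10^7) = 0.1594 m
Confined: Δh_c = ΔV/(S·A) = 3.3 × 10^5/(1.5 × 10^-4 × 1.882 × 10^7) = 116.9 m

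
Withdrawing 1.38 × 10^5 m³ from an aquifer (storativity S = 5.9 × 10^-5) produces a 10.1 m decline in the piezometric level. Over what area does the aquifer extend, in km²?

A = ΔV / (S × Δh) = 1.38 × 10^5 / (5.9 × 10^-5 × 10.1) = 2.316 × 10^8 m²
A = 2.316 × 10^8 m² = 231.6 km²

A ≈ 232 km²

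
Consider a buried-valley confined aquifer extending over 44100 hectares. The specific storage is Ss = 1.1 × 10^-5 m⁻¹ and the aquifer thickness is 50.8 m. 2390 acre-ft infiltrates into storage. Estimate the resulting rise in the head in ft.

S = Ss × b = 1.1 × 10^-5 m⁻¹ × 50.8 m = 5.588 × 10^-4
A = 44100 hectares = 4.41 × 10^8 m²
ΔV = 2390 acre-ft = 2.948 × 10^6 m³
Δh = ΔV / (S × A) = 2.948 × 10^6 m³ / (5.588 × 10^-4 × 4.41 × 10^8 m²) = 11.96 m
Δh = 11.96 m = 39.25 ft

Δh ≈ 39.2 ft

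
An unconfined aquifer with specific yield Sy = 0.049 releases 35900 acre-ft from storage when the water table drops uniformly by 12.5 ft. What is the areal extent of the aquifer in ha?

A ≈ 23700 ha

Δh = 12.5 ft = 3.81 m
ΔV = 35900 acre-ft = 4.428 × 10^7 m³
A = ΔV / (Sy × Δh) = 4.428 × 10^7 / (0.049 × 3.81) = 2.372 × 10^8 m²
A = 2.372 × 10^8 m² = 23720 ha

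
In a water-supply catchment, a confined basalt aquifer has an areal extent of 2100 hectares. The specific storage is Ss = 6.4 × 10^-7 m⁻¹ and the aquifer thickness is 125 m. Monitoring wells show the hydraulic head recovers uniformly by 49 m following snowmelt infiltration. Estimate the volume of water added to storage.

S = Ss × b = 6.4 × 10^-7 m⁻¹ × 125 m = 8 × 10^-5
A = 2100 hectares = 2.1 × 10^7 m²
ΔV = S × A × Δh = 8 × 10^-5 × 2.1 × 10^7 m² × 49 m = 82320 m³

ΔV ≈ 82300 m³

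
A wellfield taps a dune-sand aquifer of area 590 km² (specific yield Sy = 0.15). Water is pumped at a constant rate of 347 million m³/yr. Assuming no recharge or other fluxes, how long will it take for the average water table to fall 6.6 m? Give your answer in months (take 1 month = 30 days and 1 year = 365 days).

A = 590 km² = 5.9 × 10^8 m²
ΔV = Sy × A × Δh = 0.15 × 5.9 × 10^8 × 6.6 = 5.841 × 10^8 m³
Q = 347 million m³/yr = 9.507 × 10^5 m³/d
t = ΔV / Q = 5.841 × 10^8 m³ / 9.507 × 10^5 m³/d = 614.4 d
t = 614.4 d ≈ 20.48 months

t ≈ 20.5 months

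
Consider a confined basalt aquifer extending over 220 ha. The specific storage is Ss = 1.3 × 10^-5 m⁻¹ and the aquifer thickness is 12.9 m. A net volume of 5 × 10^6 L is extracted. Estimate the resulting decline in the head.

Δh ≈ 13.6 m

S = Ss × b = 1.3 × 10^-5 m⁻¹ × 12.9 m = 1.677 × 10^-4
A = 220 ha = 2.2 × 10^6 m²
ΔV = 5 × 10^6 L = 5000 m³
Δh = ΔV / (S × A) = 5000 m³ / (1.677 × 10^-4 × 2.2 × 10^6 m²) = 13.55 m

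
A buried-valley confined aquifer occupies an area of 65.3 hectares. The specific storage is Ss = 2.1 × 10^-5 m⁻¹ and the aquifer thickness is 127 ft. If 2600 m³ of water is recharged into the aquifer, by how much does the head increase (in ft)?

Δh ≈ 16.1 ft

b = 127 ft = 38.71 m
S = Ss × b = 2.1 × 10^-5 m⁻¹ × 38.71 m = 8.129 × 10^-4
A = 65.3 hectares = 6.53 × 10^5 m²
Δh = ΔV / (S × A) = 2600 m³ / (8.129 × 10^-4 × 6.53 × 10^5 m²) = 4.898 m
Δh = 4.898 m = 16.07 ft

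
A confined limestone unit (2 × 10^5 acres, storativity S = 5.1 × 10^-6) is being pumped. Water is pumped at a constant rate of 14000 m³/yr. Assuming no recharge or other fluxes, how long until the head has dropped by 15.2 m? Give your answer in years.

t ≈ 4.48 years

A = 2 × 10^5 acres = 8.094 × 10^8 m²
ΔV = S × A × Δh = 5.1 × 10^-6 × 8.094 × 10^8 × 15.2 = 62740 m³
Q = 14000 m³/yr = 38.36 m³/d
t = ΔV / Q = 62740 m³ / 38.36 m³/d = 1636 d
t = 1636 d ≈ 4.482 years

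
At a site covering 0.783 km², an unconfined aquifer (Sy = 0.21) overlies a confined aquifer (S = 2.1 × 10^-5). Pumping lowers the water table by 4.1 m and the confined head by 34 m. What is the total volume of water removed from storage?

ΔV ≈ 6.75 × 10^5 m³

A = 0.783 km² = 7.83 × 10^5 m²
Unconfined: ΔV_u = Sy × A × Δh_u = 0.21 × 7.83 × 10^5 × 4.1 = 6.742 × 10^5 m³
Confined: ΔV_c = S × A × Δh_c = 2.1 × 10^-5 × 7.83 × 10^5 × 34 = 559.1 m³
Total ΔV = 6.742 × 10^5 + 559.1 = 6.747 × 10^5 m³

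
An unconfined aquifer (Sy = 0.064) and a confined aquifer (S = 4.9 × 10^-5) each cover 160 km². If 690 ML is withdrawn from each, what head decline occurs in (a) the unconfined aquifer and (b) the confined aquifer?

A = 160 km² = 1.6 × 10^8 m²
ΔV = 690 ML = 6.9 × 10^5 m³
Unconfined: Δh_u = ΔV/(Sy·A) = 6.9 × 10^5/(0.064 × 1.6 × 10^8) = 0.06738 m
Confined: Δh_c = ΔV/(S·A) = 6.9 × 10^5/(4.9 × 10^-5 × 1.6 × 10^8) = 88.01 m

Δh_u ≈ 0.0674 m; Δh_c ≈ 88 m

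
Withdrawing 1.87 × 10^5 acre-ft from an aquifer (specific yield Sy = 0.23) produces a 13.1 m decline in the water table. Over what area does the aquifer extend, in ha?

A ≈ 7660 ha

ΔV = 1.87 × 10^5 acre-ft = 2.307 × 10^8 m³
A = ΔV / (Sy × Δh) = 2.307 × 10^8 / (0.23 × 13.1) = 7.656 × 10^7 m²
A = 7.656 × 10^7 m² = 7656 ha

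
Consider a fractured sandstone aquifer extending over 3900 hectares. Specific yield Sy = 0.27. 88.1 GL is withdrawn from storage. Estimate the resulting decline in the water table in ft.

A = 3900 hectares = 3.9 × 10^7 m²
ΔV = 88.1 GL = 8.81 × 10^7 m³
Δh = ΔV / (Sy × A) = 8.81 × 10^7 m³ / (0.27 × 3.9 × 10^7 m²) = 8.367 m
Δh = 8.367 m = 27.45 ft

Δh ≈ 27.4 ft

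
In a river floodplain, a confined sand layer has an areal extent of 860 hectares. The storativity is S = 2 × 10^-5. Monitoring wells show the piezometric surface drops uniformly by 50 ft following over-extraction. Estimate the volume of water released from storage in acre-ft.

A = 860 hectares = 8.6 × 10^6 m²
Δh = 50 ft = 15.24 m
ΔV = S × A × Δh = 2 × 10^-5 × 8.6 × 10^6 m² × 15.24 m = 2621 m³
ΔV = 2621 m³ = 2.125 acre-ft

ΔV ≈ 2.13 acre-ft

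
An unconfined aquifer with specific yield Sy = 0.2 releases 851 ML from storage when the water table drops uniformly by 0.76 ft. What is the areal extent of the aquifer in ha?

Δh = 0.76 ft = 0.2316 m
ΔV = 851 ML = 8.51 × 10^5 m³
A = ΔV / (Sy × Δh) = 8.51 × 10^5 / (0.2 × 0.2316) = 1.837 × 10^7 m²
A = 1.837 × 10^7 m² = 1837 ha

A ≈ 1840 ha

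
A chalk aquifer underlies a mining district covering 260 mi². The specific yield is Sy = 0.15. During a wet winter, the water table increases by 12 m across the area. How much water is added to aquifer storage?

A = 260 mi² = 6.734 × 10^8 m²
ΔV = Sy × A × Δh = 0.15 × 6.734 × 10^8 m² × 12 m = 1.212 × 10^9 m³

ΔV ≈ 1.21 × 10^9 m³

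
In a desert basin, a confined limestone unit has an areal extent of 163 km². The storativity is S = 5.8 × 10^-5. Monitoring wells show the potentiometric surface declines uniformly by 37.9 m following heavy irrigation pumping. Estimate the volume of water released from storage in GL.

A = 163 km² = 1.63 × 10^8 m²
ΔV = S × A × Δh = 5.8 × 10^-5 × 1.63 × 10^8 m² × 37.9 m = 3.583 × 10^5 m³
ΔV = 3.583 × 10^5 m³ = 0.3583 GL

ΔV ≈ 0.358 GL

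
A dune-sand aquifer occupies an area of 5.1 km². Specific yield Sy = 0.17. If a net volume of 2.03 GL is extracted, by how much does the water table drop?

A = 5.1 km² = 5.1 × 10^6 m²
ΔV = 2.03 GL = 2.03 × 10^6 m³
Δh = ΔV / (Sy × A) = 2.03 × 10^6 m³ / (0.17 × 5.1 × 10^6 m²) = 2.341 m

Δh ≈ 2.34 m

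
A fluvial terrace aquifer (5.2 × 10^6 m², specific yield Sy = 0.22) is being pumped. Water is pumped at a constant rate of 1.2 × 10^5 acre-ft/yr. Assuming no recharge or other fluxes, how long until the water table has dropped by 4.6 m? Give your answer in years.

ΔV = Sy × A × Δh = 0.22 × 5.2 × 10^6 × 4.6 = 5.262 × 10^6 m³
Q = 1.2 × 10^5 acre-ft/yr = 4.055 × 10^5 m³/d
t = ΔV / Q = 5.262 × 10^6 m³ / 4.055 × 10^5 m³/d = 12.98 d
t = 12.98 d ≈ 0.03555 years

t ≈ 0.0356 years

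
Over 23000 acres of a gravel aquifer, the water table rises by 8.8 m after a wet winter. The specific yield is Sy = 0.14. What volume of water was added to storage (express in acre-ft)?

ΔV ≈ 93000 acre-ft

A = 23000 acres = 9.308 × 10^7 m²
ΔV = Sy × A × Δh = 0.14 × 9.308 × 10^7 m² × 8.8 m = 1.147 × 10^8 m³
ΔV = 1.147 × 10^8 m³ = 92970 acre-ft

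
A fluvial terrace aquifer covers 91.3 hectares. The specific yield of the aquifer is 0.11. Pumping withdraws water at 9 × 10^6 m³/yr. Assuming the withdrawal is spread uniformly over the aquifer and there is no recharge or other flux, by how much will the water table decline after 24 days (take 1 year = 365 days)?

A = 91.3 hectares = 9.13 × 10^5 m²
Q = 9 × 10^6 m³/yr = 24660 m³/d
ΔV = Q × t = 24660 m³/d × 24 d = 5.918 × 10^5 m³
Δh = ΔV / (Sy × A) = 5.918 × 10^5 / (0.11 × 9.13 × 10^5) = 5.892 m

Δh ≈ 5.89 m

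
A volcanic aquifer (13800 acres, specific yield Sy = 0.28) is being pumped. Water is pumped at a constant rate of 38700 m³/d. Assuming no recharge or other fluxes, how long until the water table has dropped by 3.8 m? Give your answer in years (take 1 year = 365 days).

A = 13800 acres = 5.585 × 10^7 m²
ΔV = Sy × A × Δh = 0.28 × 5.585 × 10^7 × 3.8 = 5.942 × 10^7 m³
t = ΔV / Q = 5.942 × 10^7 m³ / 38700 m³/d = 1535 d
t = 1535 d ≈ 4.207 years

t ≈ 4.21 years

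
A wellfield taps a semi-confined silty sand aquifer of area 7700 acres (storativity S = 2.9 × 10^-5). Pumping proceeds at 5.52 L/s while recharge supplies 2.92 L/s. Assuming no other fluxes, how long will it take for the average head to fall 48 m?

t ≈ 193 days

A = 7700 acres = 3.116 × 10^7 m²
ΔV = S × A × Δh = 2.9 × 10^-5 × 3.116 × 10^7 × 48 = 43380 m³
Net withdrawal = 5.52 − 2.92 = 2.6 L/s = 224.6 m³/d
t = ΔV / Q = 43380 m³ / 224.6 m³/d = 193.1 d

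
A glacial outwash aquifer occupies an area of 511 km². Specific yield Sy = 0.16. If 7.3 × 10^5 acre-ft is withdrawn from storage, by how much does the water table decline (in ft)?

A = 511 km² = 5.11 × 10^8 m²
ΔV = 7.3 × 10^5 acre-ft = 9.004 × 10^8 m³
Δh = ΔV / (Sy × A) = 9.004 × 10^8 m³ / (0.16 × 5.11 × 10^8 m²) = 11.01 m
Δh = 11.01 m = 36.13 ft

Δh ≈ 36.1 ft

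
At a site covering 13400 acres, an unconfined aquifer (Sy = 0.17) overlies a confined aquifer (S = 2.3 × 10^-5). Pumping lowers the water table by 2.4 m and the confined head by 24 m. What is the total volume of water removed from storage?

ΔV ≈ 2.22 × 10^7 m³

A = 13400 acres = 5.423 × 10^7 m²
Unconfined: ΔV_u = Sy × A × Δh_u = 0.17 × 5.423 × 10^7 × 2.4 = 2.212 × 10^7 m³
Confined: ΔV_c = S × A × Δh_c = 2.3 × 10^-5 × 5.423 × 10^7 × 24 = 29930 m³
Total ΔV = 2.212 × 10^7 + 29930 = 2.215 × 10^7 m³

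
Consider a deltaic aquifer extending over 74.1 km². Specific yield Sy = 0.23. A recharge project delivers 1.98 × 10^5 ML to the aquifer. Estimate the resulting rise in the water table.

Δh ≈ 11.6 m

A = 74.1 km² = 7.41 × 10^7 m²
ΔV = 1.98 × 10^5 ML = 1.98 × 10^8 m³
Δh = ΔV / (Sy × A) = 1.98 × 10^8 m³ / (0.23 × 7.41 × 10^7 m²) = 11.62 m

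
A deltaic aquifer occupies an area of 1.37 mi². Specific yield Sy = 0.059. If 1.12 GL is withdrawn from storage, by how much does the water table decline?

A = 1.37 mi² = 3.548 × 10^6 m²
ΔV = 1.12 GL = 1.12 × 10^6 m³
Δh = ΔV / (Sy × A) = 1.12 × 10^6 m³ / (0.059 × 3.548 × 10^6 m²) = 5.35 m

Δh ≈ 5.35 m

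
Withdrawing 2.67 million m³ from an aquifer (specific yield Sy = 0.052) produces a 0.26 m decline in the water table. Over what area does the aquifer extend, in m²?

ΔV = 2.67 million m³ = 2.67 × 10^6 m³
A = ΔV / (Sy × Δh) = 2.67 × 10^6 / (0.052 × 0.26) = 1.975 × 10^8 m²

A ≈ 1.97 × 10^8 m²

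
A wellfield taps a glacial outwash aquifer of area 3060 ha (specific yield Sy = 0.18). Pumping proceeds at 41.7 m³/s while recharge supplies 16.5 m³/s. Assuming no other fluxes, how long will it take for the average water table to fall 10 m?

A = 3060 ha = 3.06 × 10^7 m²
ΔV = Sy × A × Δh = 0.18 × 3.06 × 10^7 × 10 = 5.508 × 10^7 m³
Net withdrawal = 41.7 − 16.5 = 25.2 m³/s = 2.177 × 10^6 m³/d
t = ΔV / Q = 5.508 × 10^7 m³ / 2.177 × 10^6 m³/d = 25.3 d

t ≈ 25.3 days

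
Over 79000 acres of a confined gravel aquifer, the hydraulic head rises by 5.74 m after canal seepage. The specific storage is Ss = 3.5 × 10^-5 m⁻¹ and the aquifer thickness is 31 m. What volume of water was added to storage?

ΔV ≈ 1.99 × 10^6 m³

S = Ss × b = 3.5 × 10^-5 m⁻¹ × 31 m = 1.085 × 10^-3
A = 79000 acres = 3.197 × 10^8 m²
ΔV = S × A × Δh = 0.001085 × 3.197 × 10^8 m² × 5.74 m = 1.991 × 10^6 m³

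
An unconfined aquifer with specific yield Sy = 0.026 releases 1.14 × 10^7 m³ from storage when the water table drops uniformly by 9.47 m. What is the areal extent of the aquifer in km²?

A ≈ 46.3 km²

A = ΔV / (Sy × Δh) = 1.14 × 10^7 / (0.026 × 9.47) = 4.63 × 10^7 m²
A = 4.63 × 10^7 m² = 46.3 km²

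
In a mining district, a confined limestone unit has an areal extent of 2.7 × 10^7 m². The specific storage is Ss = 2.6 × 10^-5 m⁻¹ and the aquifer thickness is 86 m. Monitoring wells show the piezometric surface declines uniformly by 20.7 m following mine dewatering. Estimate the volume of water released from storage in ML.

S = Ss × b = 2.6 × 10^-5 m⁻¹ × 86 m = 2.236 × 10^-3
ΔV = S × A × Δh = 0.002236 × 2.7 × 10^7 m² × 20.7 m = 1.25 × 10^6 m³
ΔV = 1.25 × 10^6 m³ = 1250 ML

ΔV ≈ 1250 ML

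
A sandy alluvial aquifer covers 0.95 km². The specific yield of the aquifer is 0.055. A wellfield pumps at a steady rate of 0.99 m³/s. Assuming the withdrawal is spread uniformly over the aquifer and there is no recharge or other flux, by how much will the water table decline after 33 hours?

A = 0.95 km² = 9.5 × 10^5 m²
Q = 0.99 m³/s = 85540 m³/d
t = 33 hours = 1.375 d
ΔV = Q × t = 85540 m³/d × 1.375 d = 1.176 × 10^5 m³
Δh = ΔV / (Sy × A) = 1.176 × 10^5 / (0.055 × 9.5 × 10^5) = 2.251 m

Δh ≈ 2.25 m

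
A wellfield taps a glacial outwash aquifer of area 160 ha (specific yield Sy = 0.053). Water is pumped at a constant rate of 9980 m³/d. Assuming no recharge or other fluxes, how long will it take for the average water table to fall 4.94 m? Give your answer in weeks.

t ≈ 6 weeks

A = 160 ha = 1.6 × 10^6 m²
ΔV = Sy × A × Δh = 0.053 × 1.6 × 10^6 × 4.94 = 4.189 × 10^5 m³
t = ΔV / Q = 4.189 × 10^5 m³ / 9980 m³/d = 41.98 d
t = 41.98 d ≈ 5.996 weeks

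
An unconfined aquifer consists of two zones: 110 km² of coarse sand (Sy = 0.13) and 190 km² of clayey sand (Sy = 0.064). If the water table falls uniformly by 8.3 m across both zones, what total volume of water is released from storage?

A₁ = 110 km² = 1.1 × 10^8 m²; A₂ = 190 km² = 1.9 × 10^8 m²
ΔV₁ = 0.13 × 1.1 × 10^8 × 8.3 = 1.187 × 10^8 m³
ΔV₂ = 0.064 × 1.9 × 10^8 × 8.3 = 1.009 × 10^8 m³
ΔV = ΔV₁ + ΔV₂ = 2.196 × 10^8 m³

ΔV ≈ 2.2 × 10^8 m³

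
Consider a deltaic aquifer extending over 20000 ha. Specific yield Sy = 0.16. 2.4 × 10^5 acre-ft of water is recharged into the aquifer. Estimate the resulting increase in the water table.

A = 20000 ha = 2 × 10^8 m²
ΔV = 2.4 × 10^5 acre-ft = 2.96 × 10^8 m³
Δh = ΔV / (Sy × A) = 2.96 × 10^8 m³ / (0.16 × 2 × 10^8 m²) = 9.251 m

Δh ≈ 9.25 m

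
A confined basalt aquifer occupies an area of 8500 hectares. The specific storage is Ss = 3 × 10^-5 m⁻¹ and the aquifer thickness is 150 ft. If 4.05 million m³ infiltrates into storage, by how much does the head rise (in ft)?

Δh ≈ 114 ft

b = 150 ft = 45.72 m
S = Ss × b = 3 × 10^-5 m⁻¹ × 45.72 m = 1.372 × 10^-3
A = 8500 hectares = 8.5 × 10^7 m²
ΔV = 4.05 million m³ = 4.05 × 10^6 m³
Δh = ΔV / (S × A) = 4.05 × 10^6 m³ / (0.001372 × 8.5 × 10^7 m²) = 34.74 m
Δh = 34.74 m = 114 ft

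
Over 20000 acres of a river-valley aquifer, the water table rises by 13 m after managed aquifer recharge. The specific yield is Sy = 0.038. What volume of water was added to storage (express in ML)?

ΔV ≈ 40000 ML

A = 20000 acres = 8.094 × 10^7 m²
ΔV = Sy × A × Δh = 0.038 × 8.094 × 10^7 m² × 13 m = 3.998 × 10^7 m³
ΔV = 3.998 × 10^7 m³ = 39980 ML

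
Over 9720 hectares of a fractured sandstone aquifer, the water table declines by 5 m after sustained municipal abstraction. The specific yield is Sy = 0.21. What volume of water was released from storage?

ΔV ≈ 1.02 × 10^8 m³

A = 9720 hectares = 9.72 × 10^7 m²
ΔV = Sy × A × Δh = 0.21 × 9.72 × 10^7 m² × 5 m = 1.021 × 10^8 m³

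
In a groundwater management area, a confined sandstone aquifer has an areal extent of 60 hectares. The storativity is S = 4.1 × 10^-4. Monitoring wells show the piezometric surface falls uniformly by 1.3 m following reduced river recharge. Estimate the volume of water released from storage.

ΔV ≈ 320 m³

A = 60 hectares = 6 × 10^5 m²
ΔV = S × A × Δh = 4.1 × 10^-4 × 6 × 10^5 m² × 1.3 m = 319.8 m³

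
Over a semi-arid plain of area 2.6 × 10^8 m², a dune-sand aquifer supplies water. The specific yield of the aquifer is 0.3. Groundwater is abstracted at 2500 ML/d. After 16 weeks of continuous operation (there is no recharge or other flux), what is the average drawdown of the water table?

Q = 2500 ML/d = 2.5 × 10^6 m³/d
t = 16 weeks = 112 d
ΔV = Q × t = 2.5 × 10^6 m³/d × 112 d = 2.8 × 10^8 m³
Δh = ΔV / (Sy × A) = 2.8 × 10^8 / (0.3 × 2.6 × 10^8) = 3.59 m

Δh ≈ 3.59 m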